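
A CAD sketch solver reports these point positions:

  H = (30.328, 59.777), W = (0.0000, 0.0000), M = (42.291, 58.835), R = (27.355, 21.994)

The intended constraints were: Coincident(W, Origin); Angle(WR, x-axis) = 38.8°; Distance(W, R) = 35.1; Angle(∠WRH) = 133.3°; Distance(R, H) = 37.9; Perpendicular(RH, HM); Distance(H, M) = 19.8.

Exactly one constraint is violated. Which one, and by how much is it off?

Distance(H, M) = 19.8 — off by 7.80.

W = (0.00, 0.00) ✓; WR at 38.80° ✓; |WR| = 35.10 ✓; ∠WRH = 133.3° ✓; |RH| = 37.90 ✓; ∠(RH, HM) = 90.00° ✓; |HM| = 12.00 ✗.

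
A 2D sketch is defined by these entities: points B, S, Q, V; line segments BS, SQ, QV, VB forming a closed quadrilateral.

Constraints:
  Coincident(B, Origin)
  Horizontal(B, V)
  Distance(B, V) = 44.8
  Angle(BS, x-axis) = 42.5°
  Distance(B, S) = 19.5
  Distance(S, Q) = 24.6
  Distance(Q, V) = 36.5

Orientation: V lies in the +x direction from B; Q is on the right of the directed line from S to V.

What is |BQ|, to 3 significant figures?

14.9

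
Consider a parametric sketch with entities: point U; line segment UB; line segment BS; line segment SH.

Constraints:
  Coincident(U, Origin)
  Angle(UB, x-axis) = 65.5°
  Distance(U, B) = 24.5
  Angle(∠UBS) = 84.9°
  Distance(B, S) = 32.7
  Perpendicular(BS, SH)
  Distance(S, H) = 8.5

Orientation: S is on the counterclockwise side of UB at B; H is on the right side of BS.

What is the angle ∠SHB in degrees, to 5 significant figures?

75.429°

U is at the origin; UB runs at 65.5° with length 24.5, so B = 24.5·(cos 65.5°, sin 65.5°) = (10.160, 22.294). ∠UBS = 84.9°, so BS runs at 65.5° + (180° − 84.9°) = 160.60° from the x-axis; with |BS| = 32.7, S = B + 32.7·(cos 160.60°, sin 160.60°) = (-20.683, 33.156). BS ⟂ SH; with |SH| = 8.5 on the right of BS, H = S + 8.5·(0.33216, 0.94322) = (-17.860, 41.173). Then cos ∠SHB = HS·HB / (|HS||HB|), giving 75.429°.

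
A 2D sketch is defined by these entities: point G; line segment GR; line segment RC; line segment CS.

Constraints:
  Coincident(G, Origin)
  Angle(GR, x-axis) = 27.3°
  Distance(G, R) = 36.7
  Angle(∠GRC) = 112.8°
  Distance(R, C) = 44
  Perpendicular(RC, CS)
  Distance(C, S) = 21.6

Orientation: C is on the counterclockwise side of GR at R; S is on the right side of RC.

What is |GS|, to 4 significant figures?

80.39

G is at the origin; GR runs at 27.3° with length 36.7, so R = 36.7·(cos 27.3°, sin 27.3°) = (32.61, 16.83). ∠GRC = 112.8°, so RC runs at 27.3° + (180° − 112.8°) = 94.50° from the x-axis; with |RC| = 44.0, C = R + 44.0·(cos 94.50°, sin 94.50°) = (29.16, 60.70). RC is perpendicular to CS; with |CS| = 21.6 on the right of RC, S = C + 21.6·(0.9969, 0.07846) = (50.69, 62.39). Then |GS| = |S − G| = 80.39.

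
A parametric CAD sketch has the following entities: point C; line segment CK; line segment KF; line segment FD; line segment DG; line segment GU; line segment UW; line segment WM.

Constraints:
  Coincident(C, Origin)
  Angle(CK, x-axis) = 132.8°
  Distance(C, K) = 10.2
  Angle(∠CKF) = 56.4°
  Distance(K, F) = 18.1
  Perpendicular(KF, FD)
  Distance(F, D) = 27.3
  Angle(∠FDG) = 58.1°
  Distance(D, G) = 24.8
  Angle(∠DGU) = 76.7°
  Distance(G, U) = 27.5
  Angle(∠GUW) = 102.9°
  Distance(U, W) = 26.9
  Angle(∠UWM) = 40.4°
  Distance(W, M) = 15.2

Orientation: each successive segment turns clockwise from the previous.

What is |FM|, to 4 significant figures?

12.89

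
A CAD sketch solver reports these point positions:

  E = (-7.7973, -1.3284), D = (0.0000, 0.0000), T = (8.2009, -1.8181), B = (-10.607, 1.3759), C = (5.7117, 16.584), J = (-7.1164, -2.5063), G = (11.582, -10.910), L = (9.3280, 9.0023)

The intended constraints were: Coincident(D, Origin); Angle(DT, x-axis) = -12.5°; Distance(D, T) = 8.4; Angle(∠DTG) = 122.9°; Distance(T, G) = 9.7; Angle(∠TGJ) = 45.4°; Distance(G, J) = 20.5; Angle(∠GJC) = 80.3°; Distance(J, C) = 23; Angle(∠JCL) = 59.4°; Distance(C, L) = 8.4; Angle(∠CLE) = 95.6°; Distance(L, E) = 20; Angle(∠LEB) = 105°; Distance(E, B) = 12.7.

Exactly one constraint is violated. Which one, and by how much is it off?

Distance(E, B) = 12.7 — off by 8.80.

D = (0.00, 0.00) ✓; DT at -12.50° ✓; |DT| = 8.400 ✓; ∠DTG = 122.9° ✓; |TG| = 9.700 ✓; ∠TGJ = 45.40° ✓; |GJ| = 20.50 ✓; ∠GJC = 80.30° ✓; |JC| = 23.00 ✓; ∠JCL = 59.40° ✓; |CL| = 8.400 ✓; ∠CLE = 95.60° ✓; |LE| = 20.00 ✓; ∠LEB = 105.0° ✓; |EB| = 3.900 ✗.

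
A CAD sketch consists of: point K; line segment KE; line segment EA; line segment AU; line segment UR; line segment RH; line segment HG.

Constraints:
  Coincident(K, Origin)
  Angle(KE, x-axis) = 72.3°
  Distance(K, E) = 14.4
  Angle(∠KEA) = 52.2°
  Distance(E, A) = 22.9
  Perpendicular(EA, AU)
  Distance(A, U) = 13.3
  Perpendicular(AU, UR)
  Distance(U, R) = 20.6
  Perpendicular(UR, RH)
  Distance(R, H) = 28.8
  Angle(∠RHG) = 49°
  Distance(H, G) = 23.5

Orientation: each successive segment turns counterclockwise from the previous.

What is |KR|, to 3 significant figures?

6.80

K is at the origin; KE runs at 72.3° with length 14.4, so E = (4.38, 13.7). ∠KEA = 52.2° gives EA at -160° from the x-axis; with |EA| = 22.9, A = (-17.1, 5.85). EA ⟂ AU, so AU runs at -69.9°; with |AU| = 13.3, U = (-12.6, -6.64). AU ⟂ UR, so UR runs at 20.1°; with |UR| = 20.6, R = (6.79, 0.438). Then |KR| = |R − K| = 6.80.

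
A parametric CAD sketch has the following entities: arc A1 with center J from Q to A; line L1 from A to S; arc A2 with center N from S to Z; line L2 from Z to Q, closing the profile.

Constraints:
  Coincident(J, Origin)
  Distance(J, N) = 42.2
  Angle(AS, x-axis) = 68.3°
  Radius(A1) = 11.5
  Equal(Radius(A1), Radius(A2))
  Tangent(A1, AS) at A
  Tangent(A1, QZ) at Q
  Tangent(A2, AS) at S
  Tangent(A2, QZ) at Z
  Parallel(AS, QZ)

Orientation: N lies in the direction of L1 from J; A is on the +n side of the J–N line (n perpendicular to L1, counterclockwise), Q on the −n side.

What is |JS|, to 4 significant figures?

43.74

The slot axis is L1's direction at 68.3°, so u = (cos 68.3°, sin 68.3°) = (0.3697, 0.9291) and n = (−sin 68.3°, cos 68.3°) = (-0.9291, 0.3697). J is at the origin and N lies 42.2 along u from J, so N = 42.2·u = (15.60, 39.21). Tangency of A1 to both parallel lines with radius 11.5 puts A and Q at J ± 11.5·n: A = (-10.69, 4.252), Q = (10.69, -4.252). Equal radii place S and Z the same way about N: S = N + 11.5·n = (4.918, 43.46), Z = N − 11.5·n = (26.29, 34.96). Then |JS| = |S − J| = 43.74.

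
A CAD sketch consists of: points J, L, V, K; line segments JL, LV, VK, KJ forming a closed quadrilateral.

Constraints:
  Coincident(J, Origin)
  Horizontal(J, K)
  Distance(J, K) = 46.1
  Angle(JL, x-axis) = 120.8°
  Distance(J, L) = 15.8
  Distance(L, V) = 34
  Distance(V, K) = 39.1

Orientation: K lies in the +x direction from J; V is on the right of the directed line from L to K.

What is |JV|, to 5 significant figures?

18.210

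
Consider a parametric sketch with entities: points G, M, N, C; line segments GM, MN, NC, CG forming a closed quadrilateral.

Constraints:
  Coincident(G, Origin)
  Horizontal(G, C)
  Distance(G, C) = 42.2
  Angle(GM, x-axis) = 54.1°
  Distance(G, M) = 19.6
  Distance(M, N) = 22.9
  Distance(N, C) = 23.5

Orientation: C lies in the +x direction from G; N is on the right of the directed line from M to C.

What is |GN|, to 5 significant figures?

20.181

G is at the origin; G and C share the same y with |GC| = 42.2 and C in +x, so C = (42.2, 0). GM runs at 54.1° with |GM| = 19.6, so M = (11.493, 15.877). N is determined by |MN| = 22.9 and |NC| = 23.5 together: it lies at the intersection of circle(M, 22.9) and circle(C, 23.5). With |MC| = 34.569, the foot of the radical line on MC is 16.882 from M and the perpendicular offset is √(22.9² − 16.882²) = 15.473. Taking the right-of-MC solution: N = (19.382, -5.6213).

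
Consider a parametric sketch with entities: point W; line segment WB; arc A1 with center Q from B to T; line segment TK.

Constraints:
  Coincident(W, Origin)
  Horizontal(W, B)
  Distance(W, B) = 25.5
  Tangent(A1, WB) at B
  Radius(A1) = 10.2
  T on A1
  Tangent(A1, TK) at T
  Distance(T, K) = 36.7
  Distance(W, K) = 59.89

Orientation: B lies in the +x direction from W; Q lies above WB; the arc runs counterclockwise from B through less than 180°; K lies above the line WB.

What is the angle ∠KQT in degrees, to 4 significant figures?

74.47°

W is at the origin; W and B share the same y with |WB| = 25.5 and B on the +x side, so B = (25.50, 0.000). The tangent condition forces QB to be normal to WB, so Q = B + (0, 10.2) = (25.50, 10.20). Since QT ⟂ TK (tangency), |QK| = √(10.2² + 36.7²) = 38.09 regardless of where T sits on A1. So K lies on both circle(W, 59.89) and circle(Q, 38.09); the above-WB intersection is K = (38.23, 46.10). T is the foot of the tangent from K: T = (35.68, 9.490).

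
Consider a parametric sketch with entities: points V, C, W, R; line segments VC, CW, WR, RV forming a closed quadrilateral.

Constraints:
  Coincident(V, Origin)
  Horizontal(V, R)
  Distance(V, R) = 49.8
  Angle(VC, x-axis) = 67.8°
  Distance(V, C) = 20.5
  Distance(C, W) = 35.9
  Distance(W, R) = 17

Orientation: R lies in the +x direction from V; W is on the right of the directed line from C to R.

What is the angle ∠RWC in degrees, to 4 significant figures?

116.8°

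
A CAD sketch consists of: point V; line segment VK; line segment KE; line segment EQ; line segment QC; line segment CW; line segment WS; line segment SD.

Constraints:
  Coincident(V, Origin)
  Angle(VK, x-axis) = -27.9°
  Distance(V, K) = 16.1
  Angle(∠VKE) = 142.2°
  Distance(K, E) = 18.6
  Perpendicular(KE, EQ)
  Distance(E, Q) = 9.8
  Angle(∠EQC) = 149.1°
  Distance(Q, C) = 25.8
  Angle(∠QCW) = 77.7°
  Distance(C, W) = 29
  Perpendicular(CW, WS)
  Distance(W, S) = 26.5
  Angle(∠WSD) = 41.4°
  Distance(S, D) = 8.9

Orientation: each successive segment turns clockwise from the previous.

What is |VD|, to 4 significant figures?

16.92

V is at the origin; VK runs at -27.9° with length 16.1, so K = (14.23, -7.534). ∠VKE = 142.2° gives KE at -65.70° from the x-axis; with |KE| = 18.6, E = (21.88, -24.49). KE is perpendicular to EQ, so EQ runs at -155.7°; with |EQ| = 9.8, Q = (12.95, -28.52). ∠EQC = 149.1° gives QC at 173.4° from the x-axis; with |QC| = 25.8, C = (-12.68, -25.55). ∠QCW = 77.7° gives CW at 71.10° from the x-axis; with |CW| = 29.0, W = (-3.284, 1.883). CW is perpendicular to WS, so WS runs at -18.90°; with |WS| = 26.5, S = (21.79, -6.701). ∠WSD = 41.4° gives SD at -157.5° from the x-axis; with |SD| = 8.9, D = (13.56, -10.11). Then |VD| = |D − V| = 16.92.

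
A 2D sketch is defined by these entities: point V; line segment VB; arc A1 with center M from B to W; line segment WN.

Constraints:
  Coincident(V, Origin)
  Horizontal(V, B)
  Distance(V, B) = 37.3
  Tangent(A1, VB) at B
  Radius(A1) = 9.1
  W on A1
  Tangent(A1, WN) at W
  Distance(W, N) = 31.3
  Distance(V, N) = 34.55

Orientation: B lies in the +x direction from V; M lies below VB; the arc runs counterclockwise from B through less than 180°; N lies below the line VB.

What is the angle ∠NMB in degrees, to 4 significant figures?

133.8°

V is at the origin; V and B share the same y with |VB| = 37.3 and B on the +x side, so B = (37.30, 0.000). Tangency of A1 to VB means the radius MB is perpendicular to VB, so M = B + (0, -9.1) = (37.30, -9.100). Since MW ⟂ WN (tangency), |MN| = √(9.1² + 31.3²) = 32.60 regardless of where W sits on A1. So N lies on both circle(V, 34.55) and circle(M, 32.60); the below-VB intersection is N = (13.79, -31.68). W is the foot of the tangent from N: W = (29.41, -4.557).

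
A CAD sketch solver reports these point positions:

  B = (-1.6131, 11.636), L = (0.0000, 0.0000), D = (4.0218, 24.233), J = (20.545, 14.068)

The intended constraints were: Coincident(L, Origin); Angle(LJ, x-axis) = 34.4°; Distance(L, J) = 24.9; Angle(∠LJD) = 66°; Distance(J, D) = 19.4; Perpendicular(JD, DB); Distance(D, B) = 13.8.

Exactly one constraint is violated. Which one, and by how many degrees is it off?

Perpendicular(JD, DB) — off by 7.50°.

L = (0.00, 0.00) ✓; LJ at 34.40° ✓; |LJ| = 24.90 ✓; ∠LJD = 66.00° ✓; |JD| = 19.40 ✓; ∠(JD, DB) = 97.50° ✗; |DB| = 13.80 ✓.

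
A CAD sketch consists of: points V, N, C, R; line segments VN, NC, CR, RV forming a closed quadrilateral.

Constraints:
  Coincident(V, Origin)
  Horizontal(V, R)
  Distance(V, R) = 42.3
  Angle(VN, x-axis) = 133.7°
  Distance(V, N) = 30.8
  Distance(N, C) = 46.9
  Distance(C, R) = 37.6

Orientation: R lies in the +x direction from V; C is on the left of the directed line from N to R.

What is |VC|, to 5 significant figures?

41.058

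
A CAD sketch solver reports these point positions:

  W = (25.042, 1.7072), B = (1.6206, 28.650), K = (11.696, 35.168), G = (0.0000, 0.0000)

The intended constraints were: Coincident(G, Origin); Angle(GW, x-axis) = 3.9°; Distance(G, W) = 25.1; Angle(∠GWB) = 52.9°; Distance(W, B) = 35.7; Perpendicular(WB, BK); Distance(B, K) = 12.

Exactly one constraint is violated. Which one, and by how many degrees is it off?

Perpendicular(WB, BK) — off by 8.10°.

G = (0.00, 0.00) ✓; GW at 3.900° ✓; |GW| = 25.10 ✓; ∠GWB = 52.90° ✓; |WB| = 35.70 ✓; ∠(WB, BK) = 98.10° ✗; |BK| = 12.00 ✓.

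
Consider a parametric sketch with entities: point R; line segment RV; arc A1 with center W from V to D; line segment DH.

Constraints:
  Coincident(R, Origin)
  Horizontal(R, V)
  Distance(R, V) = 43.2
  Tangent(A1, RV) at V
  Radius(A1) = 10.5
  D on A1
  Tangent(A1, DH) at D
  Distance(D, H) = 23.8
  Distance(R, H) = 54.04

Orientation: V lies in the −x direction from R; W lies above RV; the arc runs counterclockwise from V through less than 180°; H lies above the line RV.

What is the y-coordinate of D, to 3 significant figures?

13.5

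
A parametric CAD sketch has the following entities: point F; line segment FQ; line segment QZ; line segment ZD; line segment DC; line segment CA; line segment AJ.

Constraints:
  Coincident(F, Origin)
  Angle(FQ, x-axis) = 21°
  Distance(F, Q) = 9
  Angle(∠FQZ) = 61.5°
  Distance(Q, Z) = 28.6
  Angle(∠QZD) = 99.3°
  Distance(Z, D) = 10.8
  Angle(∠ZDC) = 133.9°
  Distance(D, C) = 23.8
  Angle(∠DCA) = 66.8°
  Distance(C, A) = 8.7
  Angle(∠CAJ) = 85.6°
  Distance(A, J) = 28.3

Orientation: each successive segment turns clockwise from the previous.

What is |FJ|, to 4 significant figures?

33.03

F is at the origin; FQ runs at 21.0° with length 9.0, so Q = (8.402, 3.225). ∠FQZ = 61.5° gives QZ at -97.50° from the x-axis; with |QZ| = 28.6, Z = (4.669, -25.13). ∠QZD = 99.3° gives ZD at -178.2° from the x-axis; with |ZD| = 10.8, D = (-6.125, -25.47). ∠ZDC = 133.9° gives DC at 135.7° from the x-axis; with |DC| = 23.8, C = (-23.16, -8.847). ∠DCA = 66.8° gives CA at 22.50° from the x-axis; with |CA| = 8.7, A = (-15.12, -5.518). ∠CAJ = 85.6° gives AJ at -71.90° from the x-axis; with |AJ| = 28.3, J = (-6.329, -32.42). Then |FJ| = |J − F| = 33.03.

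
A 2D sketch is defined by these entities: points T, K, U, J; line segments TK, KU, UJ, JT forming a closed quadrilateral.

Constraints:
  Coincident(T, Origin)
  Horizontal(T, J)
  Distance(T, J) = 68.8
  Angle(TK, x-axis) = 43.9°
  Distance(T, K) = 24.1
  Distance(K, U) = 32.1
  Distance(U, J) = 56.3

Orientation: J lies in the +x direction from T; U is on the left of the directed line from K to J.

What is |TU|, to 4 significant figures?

55.73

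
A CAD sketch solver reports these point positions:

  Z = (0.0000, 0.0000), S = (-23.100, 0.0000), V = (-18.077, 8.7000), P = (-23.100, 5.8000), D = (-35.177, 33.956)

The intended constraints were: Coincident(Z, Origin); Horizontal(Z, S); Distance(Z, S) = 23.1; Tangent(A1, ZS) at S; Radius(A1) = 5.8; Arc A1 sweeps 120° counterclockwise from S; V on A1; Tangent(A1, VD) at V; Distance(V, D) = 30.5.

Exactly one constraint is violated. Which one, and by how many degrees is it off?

Tangent(A1, VD) at V — off by 4.10°.

Z = (0.00, 0.00) ✓; Z.y = 0.00, S.y = 0.00 ✓; |ZS| = 23.10 ✓; ∠(PS, SZ) = 90.00° ✓; |PS| = 5.800 ✓; bearing(P→V) − bearing(P→S) = 120.0° ✓; |PV| = 5.800 ✓; ∠(PV, VD) = 85.90° ✗; |VD| = 30.50 ✓.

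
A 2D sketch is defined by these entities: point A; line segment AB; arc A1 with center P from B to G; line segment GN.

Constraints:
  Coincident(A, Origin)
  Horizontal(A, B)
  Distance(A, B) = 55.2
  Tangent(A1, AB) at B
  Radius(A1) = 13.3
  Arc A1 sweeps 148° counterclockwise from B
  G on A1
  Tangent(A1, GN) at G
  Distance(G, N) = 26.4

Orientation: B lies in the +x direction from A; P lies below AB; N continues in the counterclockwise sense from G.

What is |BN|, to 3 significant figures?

41.5

On A1, B sits at bearing 90° from P; a 148° counterclockwise sweep puts G at bearing 238°, so G = P + 13.3·(cos 238°, sin 238°) = (48.2, -24.6). Tangency of A1 to GN means the radius PG is perpendicular to GN, so GN runs along (−sin 238°, cos 238°); with |GN| = 26.4, N = (70.5, -38.6). Then |BN| = |N − B| = 41.5.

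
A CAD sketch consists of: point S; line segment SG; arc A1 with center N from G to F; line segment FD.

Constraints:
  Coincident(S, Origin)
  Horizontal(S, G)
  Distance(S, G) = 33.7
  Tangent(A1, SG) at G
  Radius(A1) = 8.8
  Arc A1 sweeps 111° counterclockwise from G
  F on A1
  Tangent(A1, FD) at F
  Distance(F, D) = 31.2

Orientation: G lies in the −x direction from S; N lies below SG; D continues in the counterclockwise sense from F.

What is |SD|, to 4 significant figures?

51.31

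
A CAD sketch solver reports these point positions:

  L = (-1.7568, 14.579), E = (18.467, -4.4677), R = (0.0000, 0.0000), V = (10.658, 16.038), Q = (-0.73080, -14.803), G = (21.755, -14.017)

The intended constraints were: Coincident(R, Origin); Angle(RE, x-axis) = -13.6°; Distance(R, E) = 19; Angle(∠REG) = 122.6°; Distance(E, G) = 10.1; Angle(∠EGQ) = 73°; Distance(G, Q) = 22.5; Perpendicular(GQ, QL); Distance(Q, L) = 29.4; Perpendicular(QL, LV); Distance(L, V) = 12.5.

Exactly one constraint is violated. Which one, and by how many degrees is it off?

Perpendicular(QL, LV) — off by 4.70°.

R = (0.00, 0.00) ✓; RE at -13.60° ✓; |RE| = 19.00 ✓; ∠REG = 122.6° ✓; |EG| = 10.10 ✓; ∠EGQ = 73.00° ✓; |GQ| = 22.50 ✓; ∠(GQ, QL) = 90.00° ✓; |QL| = 29.40 ✓; ∠(QL, LV) = 85.30° ✗; |LV| = 12.50 ✓.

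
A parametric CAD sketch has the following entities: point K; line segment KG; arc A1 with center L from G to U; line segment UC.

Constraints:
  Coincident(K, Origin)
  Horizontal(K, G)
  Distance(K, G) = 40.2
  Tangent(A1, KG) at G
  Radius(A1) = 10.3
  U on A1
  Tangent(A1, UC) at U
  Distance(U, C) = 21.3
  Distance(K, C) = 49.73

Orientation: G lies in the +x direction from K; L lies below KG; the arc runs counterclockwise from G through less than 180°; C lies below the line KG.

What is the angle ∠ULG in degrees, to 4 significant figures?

107.0°

Checks: K = (0.00, 0.00) ✓; |LU| = 10.30 ✓; ∠(LU, UC) = 90.00° ✓; |UC| = 21.30 ✓; |KC| = 49.73 ✓.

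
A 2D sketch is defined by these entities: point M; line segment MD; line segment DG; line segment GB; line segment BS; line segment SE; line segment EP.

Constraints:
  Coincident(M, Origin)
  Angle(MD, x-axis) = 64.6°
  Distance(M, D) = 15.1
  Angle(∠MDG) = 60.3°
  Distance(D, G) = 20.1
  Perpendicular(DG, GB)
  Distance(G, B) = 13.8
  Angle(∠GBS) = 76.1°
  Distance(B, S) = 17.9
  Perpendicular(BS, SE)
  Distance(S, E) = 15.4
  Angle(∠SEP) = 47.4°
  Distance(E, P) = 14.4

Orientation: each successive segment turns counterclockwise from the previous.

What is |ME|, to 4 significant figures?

18.60

M is at the origin; MD runs at 64.6° with length 15.1, so D = (6.477, 13.64). ∠MDG = 60.3° gives DG at -175.7° from the x-axis; with |DG| = 20.1, G = (-13.57, 12.13). DG is perpendicular to GB, so GB runs at -85.70°; with |GB| = 13.8, B = (-12.53, -1.628). ∠GBS = 76.1° gives BS at 18.20° from the x-axis; with |BS| = 17.9, S = (4.473, 3.963). BS ⟂ SE, so SE runs at 108.2°; with |SE| = 15.4, E = (-0.3373, 18.59). Then |ME| = |E − M| = 18.60.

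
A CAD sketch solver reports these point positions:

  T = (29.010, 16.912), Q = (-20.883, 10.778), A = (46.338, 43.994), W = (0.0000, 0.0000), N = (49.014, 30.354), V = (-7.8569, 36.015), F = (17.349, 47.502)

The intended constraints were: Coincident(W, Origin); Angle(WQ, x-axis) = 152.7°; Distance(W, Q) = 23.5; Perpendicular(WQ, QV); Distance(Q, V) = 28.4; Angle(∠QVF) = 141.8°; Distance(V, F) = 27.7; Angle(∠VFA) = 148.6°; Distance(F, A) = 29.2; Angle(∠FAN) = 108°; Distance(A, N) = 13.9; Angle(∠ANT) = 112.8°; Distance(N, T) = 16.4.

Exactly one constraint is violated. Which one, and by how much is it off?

Distance(N, T) = 16.4 — off by 7.70.

W = (0.00, 0.00) ✓; WQ at 152.7° ✓; |WQ| = 23.50 ✓; ∠(WQ, QV) = 90.00° ✓; |QV| = 28.40 ✓; ∠QVF = 141.8° ✓; |VF| = 27.70 ✓; ∠VFA = 148.6° ✓; |FA| = 29.20 ✓; ∠FAN = 108.0° ✓; |AN| = 13.90 ✓; ∠ANT = 112.8° ✓; |NT| = 24.10 ✗.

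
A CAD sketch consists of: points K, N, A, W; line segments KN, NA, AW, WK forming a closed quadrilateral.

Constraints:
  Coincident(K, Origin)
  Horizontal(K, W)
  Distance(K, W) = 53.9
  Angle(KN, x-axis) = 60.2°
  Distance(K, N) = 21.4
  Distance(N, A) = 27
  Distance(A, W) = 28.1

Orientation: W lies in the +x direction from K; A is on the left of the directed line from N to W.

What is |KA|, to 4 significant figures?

43.67

K is at the origin; KW is horizontal with |KW| = 53.9 and W in +x, so W = (53.9, 0). KN runs at 60.2° with |KN| = 21.4, so N = (10.64, 18.57). A is determined by |NA| = 27.0 and |AW| = 28.1 together: it lies at the intersection of circle(N, 27.0) and circle(W, 28.1). With |NW| = 47.08, the foot of the radical line on NW is 22.90 from N and the perpendicular offset is √(27.0² − 22.90²) = 14.31. Taking the left-of-NW solution: A = (37.32, 22.69).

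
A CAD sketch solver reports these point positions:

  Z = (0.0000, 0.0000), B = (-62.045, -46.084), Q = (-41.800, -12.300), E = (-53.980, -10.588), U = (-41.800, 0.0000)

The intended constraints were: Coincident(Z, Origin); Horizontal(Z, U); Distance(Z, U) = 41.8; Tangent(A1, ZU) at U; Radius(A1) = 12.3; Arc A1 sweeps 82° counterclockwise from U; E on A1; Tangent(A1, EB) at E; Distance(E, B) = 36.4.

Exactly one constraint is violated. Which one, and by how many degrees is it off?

Tangent(A1, EB) at E — off by 4.80°.

Z = (0.00, 0.00) ✓; Z.y = 0.00, U.y = 0.00 ✓; |ZU| = 41.80 ✓; ∠(QU, UZ) = 90.00° ✓; |QU| = 12.30 ✓; bearing(Q→E) − bearing(Q→U) = 82.00° ✓; |QE| = 12.30 ✓; ∠(QE, EB) = 94.80° ✗; |EB| = 36.40 ✓.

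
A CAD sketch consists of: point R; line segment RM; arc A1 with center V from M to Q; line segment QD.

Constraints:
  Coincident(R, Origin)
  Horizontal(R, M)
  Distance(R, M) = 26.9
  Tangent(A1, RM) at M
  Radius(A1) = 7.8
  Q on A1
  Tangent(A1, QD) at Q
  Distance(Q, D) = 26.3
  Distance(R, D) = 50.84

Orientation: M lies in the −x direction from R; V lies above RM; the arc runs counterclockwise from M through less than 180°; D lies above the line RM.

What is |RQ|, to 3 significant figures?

25.0

Checks: |RM| = 26.90 ✓; |VQ| = 7.800 ✓; ∠(VQ, QD) = 90.00° ✓; |QD| = 26.30 ✓; |RD| = 50.84 ✓.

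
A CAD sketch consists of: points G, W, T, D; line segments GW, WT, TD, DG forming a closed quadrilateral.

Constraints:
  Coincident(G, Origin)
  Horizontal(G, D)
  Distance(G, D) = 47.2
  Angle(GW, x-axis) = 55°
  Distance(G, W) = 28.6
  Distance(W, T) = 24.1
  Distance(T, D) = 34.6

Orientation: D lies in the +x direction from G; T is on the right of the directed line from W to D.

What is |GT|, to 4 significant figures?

12.61

G is at the origin; GD is horizontal with |GD| = 47.2 and D in +x, so D = (47.2, 0). GW runs at 55.0° with |GW| = 28.6, so W = (16.40, 23.43). T is determined by |WT| = 24.1 and |TD| = 34.6 together: it lies at the intersection of circle(W, 24.1) and circle(D, 34.6). With |WD| = 38.69, the foot of the radical line on WD is 11.38 from W and the perpendicular offset is √(24.1² − 11.38²) = 21.24. Taking the right-of-WD solution: T = (12.60, -0.3704).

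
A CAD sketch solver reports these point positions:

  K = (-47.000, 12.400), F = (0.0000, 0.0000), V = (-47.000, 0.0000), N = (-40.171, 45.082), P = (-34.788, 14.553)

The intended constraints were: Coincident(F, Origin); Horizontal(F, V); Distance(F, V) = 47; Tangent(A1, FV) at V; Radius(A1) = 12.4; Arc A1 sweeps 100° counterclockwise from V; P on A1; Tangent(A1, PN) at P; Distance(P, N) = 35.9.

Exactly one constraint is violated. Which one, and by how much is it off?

Distance(P, N) = 35.9 — off by 4.90.

F = (0.00, 0.00) ✓; F.y = 0.00, V.y = 0.00 ✓; |FV| = 47.00 ✓; ∠(KV, VF) = 90.00° ✓; |KV| = 12.40 ✓; bearing(K→P) − bearing(K→V) = 100.0° ✓; |KP| = 12.40 ✓; ∠(KP, PN) = 90.00° ✓; |PN| = 31.00 ✗.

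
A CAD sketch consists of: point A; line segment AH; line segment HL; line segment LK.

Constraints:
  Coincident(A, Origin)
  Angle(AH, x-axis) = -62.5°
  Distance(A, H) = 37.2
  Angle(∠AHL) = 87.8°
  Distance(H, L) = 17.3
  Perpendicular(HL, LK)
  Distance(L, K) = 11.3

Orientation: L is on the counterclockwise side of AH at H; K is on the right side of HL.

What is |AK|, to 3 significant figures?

51.0

A is at the origin; AH runs at -62.5° with length 37.2, so H = 37.2·(cos -62.5°, sin -62.5°) = (17.2, -33.0). ∠AHL = 87.8°, so HL runs at -62.5° + (180° − 87.8°) = 29.7° from the x-axis; with |HL| = 17.3, L = H + 17.3·(cos 29.7°, sin 29.7°) = (32.2, -24.4). HL ⟂ LK; with |LK| = 11.3 on the right of HL, K = L + 11.3·(0.495, -0.869) = (37.8, -34.2). Then |AK| = |K − A| = 51.0.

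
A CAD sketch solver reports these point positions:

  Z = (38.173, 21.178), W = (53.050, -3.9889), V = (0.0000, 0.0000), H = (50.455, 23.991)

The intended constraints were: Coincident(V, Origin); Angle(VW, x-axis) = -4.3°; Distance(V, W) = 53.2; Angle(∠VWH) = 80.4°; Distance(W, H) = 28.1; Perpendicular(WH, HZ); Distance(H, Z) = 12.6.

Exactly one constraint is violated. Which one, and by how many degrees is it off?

Perpendicular(WH, HZ) — off by 7.60°.

V = (0.00, 0.00) ✓; VW at -4.300° ✓; |VW| = 53.20 ✓; ∠VWH = 80.40° ✓; |WH| = 28.10 ✓; ∠(WH, HZ) = 97.60° ✗; |HZ| = 12.60 ✓.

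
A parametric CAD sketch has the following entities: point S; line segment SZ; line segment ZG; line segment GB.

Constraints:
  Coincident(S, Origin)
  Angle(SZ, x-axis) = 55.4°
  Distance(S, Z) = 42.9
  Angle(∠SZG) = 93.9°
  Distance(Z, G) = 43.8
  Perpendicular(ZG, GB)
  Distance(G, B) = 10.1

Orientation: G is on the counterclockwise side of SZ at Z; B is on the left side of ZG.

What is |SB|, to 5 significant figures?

57.025

S is at the origin; SZ runs at 55.4° with length 42.9, so Z = 42.9·(cos 55.4°, sin 55.4°) = (24.360, 35.313). ∠SZG = 93.9°, so ZG runs at 55.4° + (180° − 93.9°) = 141.50° from the x-axis; with |ZG| = 43.8, G = Z + 43.8·(cos 141.50°, sin 141.50°) = (-9.9177, 62.579). ZG is perpendicular to GB; with |GB| = 10.1 on the left of ZG, B = G + 10.1·(-0.62251, -0.78261) = (-16.205, 54.674). Then |SB| = |B − S| = 57.025.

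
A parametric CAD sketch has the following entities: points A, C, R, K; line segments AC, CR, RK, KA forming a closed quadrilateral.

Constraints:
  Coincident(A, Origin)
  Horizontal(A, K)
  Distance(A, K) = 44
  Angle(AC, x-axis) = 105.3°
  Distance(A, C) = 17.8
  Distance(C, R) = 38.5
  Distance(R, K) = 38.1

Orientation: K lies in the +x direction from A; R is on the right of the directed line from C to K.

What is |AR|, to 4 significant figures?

21.02

A is at the origin; AK is horizontal with |AK| = 44.0 and K in +x, so K = (44.0, 0). AC runs at 105.3° with |AC| = 17.8, so C = (-4.697, 17.17). R is determined by |CR| = 38.5 and |RK| = 38.1 together: it lies at the intersection of circle(C, 38.5) and circle(K, 38.1). With |CK| = 51.63, the foot of the radical line on CK is 26.11 from C and the perpendicular offset is √(38.5² − 26.11²) = 28.29. Taking the right-of-CK solution: R = (10.52, -18.19).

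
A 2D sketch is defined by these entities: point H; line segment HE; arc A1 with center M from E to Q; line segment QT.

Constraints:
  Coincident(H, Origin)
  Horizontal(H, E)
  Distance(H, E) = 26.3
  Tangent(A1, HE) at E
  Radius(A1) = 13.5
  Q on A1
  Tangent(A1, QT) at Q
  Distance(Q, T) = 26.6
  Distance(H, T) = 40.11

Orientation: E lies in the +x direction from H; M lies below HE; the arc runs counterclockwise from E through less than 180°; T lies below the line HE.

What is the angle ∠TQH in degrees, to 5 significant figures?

128.32°

Checks: ∠(ME, EH) = 90.00° ✓; |MQ| = 13.50 ✓; ∠(MQ, QT) = 90.00° ✓; |QT| = 26.60 ✓; |HT| = 40.11 ✓.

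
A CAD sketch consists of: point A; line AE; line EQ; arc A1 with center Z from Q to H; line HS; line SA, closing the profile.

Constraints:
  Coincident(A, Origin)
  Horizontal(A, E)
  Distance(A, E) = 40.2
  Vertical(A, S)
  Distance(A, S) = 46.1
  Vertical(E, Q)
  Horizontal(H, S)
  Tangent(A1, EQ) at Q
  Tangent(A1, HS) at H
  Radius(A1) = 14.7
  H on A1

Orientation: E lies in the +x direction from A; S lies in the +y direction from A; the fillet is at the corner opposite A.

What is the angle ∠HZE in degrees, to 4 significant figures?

154.9°

The virtual corner opposite A is at (40.20, 46.10). Since A1 is tangent to EQ there, ZQ ⟂ EQ and the tangent condition forces ZH to be normal to HS, with radius 14.7, so the center Z sits 14.7 in from both sides at Z = (25.50, 31.40). That places the tangent points at Q = (40.20, 31.40) on EQ and H = (25.50, 46.10) on HS. Then cos ∠HZE = ZH·ZE / (|ZH||ZE|), giving 154.9°.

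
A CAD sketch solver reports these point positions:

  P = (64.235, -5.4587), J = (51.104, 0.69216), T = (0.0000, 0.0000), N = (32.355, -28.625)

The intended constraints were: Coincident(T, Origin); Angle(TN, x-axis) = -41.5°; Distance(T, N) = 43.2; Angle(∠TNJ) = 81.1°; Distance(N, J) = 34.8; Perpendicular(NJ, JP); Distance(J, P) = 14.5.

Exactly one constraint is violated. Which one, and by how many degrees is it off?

Perpendicular(NJ, JP) — off by 7.50°.

T = (0.00, 0.00) ✓; TN at -41.50° ✓; |TN| = 43.20 ✓; ∠TNJ = 81.10° ✓; |NJ| = 34.80 ✓; ∠(NJ, JP) = 82.50° ✗; |JP| = 14.50 ✓.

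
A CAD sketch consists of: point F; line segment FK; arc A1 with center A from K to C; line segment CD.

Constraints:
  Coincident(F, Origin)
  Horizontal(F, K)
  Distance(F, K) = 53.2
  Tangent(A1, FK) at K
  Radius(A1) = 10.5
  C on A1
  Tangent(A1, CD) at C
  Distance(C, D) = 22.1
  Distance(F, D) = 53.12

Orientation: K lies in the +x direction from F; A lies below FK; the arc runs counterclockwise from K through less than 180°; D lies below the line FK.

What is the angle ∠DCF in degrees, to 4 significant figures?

102.0°

Checks: F = (0.00, 0.00) ✓; |FK| = 53.20 ✓; |AC| = 10.50 ✓; ∠(AC, CD) = 90.00° ✓; |CD| = 22.10 ✓; |FD| = 53.12 ✓.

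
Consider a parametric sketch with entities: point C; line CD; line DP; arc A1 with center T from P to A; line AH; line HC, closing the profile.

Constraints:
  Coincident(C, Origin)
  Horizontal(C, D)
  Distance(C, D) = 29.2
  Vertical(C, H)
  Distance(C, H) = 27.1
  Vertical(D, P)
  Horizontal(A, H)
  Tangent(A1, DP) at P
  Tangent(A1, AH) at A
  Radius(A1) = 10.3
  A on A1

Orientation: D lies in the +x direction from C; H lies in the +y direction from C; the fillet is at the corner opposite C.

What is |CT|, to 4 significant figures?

25.29

C is at the origin; C and D share the same y with |CD| = 29.2 and D on the +x side, so D = (29.20, 0.000). C and H share the same x with |CH| = 27.1 and H on the +y side, so H = (0.000, 27.10). The virtual corner opposite C is at (29.20, 27.10). Tangency of A1 to DP means the radius TP is perpendicular to DP and since A1 is tangent to AH there, TA ⟂ AH, with radius 10.3, so the center T sits 10.3 in from both sides at T = (18.90, 16.80). Then |CT| = |T − C| = 25.29.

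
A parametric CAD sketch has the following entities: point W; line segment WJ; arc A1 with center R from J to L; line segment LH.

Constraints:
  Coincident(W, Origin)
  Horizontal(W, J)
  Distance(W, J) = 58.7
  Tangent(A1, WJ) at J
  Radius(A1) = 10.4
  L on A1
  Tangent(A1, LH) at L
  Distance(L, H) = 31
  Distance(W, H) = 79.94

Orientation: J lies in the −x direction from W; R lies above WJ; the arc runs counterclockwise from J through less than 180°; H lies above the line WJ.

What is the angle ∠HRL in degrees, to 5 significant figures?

71.454°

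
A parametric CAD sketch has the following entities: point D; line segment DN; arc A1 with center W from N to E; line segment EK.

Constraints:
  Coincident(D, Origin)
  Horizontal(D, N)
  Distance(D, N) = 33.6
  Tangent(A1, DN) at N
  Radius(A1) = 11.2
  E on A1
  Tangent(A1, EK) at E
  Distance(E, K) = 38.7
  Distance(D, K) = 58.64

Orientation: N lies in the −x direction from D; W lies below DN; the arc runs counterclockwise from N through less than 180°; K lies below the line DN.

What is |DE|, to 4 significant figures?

46.59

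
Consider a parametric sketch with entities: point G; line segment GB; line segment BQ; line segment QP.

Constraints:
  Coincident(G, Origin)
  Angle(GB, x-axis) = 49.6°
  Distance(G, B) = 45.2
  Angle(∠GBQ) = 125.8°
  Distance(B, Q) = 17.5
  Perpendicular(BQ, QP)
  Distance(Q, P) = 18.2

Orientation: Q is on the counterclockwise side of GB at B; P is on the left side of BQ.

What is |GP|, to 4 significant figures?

47.66

∠GBQ = 125.8°, so BQ runs at 49.6° + (180° − 125.8°) = 103.8° from the x-axis; with |BQ| = 17.5, Q = B + 17.5·(cos 103.8°, sin 103.8°) = (25.12, 51.42). BQ is perpendicular to QP; with |QP| = 18.2 on the left of BQ, P = Q + 18.2·(-0.9711, -0.2385) = (7.446, 47.08). Then |GP| = |P − G| = 47.66.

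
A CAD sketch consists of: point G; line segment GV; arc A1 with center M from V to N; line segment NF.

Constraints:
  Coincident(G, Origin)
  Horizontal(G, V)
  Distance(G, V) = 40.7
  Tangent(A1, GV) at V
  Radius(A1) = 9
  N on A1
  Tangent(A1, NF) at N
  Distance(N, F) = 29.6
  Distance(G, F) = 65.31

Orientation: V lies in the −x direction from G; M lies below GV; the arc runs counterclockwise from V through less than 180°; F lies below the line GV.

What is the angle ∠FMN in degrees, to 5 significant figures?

73.088°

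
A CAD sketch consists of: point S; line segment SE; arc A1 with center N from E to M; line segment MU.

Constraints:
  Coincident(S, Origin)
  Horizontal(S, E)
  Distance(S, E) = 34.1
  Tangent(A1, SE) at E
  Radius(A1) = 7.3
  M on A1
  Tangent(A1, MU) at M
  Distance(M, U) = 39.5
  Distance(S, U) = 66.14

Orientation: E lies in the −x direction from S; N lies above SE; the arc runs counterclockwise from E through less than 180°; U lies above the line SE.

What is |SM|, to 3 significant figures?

30.0

S is at the origin; S and E share the same y with |SE| = 34.1 and E on the −x side, so E = (-34.1, 0.00). Tangency of A1 to SE means the radius NE is perpendicular to SE, so N = E + (0, 7.3) = (-34.1, 7.30). Since NM ⟂ MU (tangency), |NU| = √(7.3² + 39.5²) = 40.2 regardless of where M sits on A1. So U lies on both circle(S, 66.14) and circle(N, 40.2); the above-SE intersection is U = (-48.7, 44.7). M is the foot of the tangent from U: M = (-27.9, 11.2).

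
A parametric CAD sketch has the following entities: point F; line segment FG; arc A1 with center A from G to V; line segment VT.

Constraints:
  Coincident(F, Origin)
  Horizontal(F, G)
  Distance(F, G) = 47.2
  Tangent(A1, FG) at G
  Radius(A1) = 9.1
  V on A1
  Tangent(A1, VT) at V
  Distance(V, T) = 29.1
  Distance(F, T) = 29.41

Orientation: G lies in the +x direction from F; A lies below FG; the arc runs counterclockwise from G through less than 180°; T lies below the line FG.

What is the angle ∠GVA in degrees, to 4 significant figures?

68.84°

Checks: ∠(AG, GF) = 90.00° ✓; |AV| = 9.100 ✓; ∠(AV, VT) = 90.00° ✓; |VT| = 29.10 ✓; |FT| = 29.41 ✓.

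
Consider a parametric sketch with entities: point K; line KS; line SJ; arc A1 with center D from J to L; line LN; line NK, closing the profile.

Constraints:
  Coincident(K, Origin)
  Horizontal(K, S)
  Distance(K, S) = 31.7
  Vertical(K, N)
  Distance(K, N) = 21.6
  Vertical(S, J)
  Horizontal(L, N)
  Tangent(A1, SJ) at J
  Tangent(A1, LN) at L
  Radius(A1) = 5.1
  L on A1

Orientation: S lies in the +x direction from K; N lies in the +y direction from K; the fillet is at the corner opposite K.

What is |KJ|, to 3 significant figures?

35.7

The virtual corner opposite K is at (31.7, 21.6). A1 meets SJ tangentially, so DJ is at right angles to SJ and since A1 is tangent to LN there, DL ⟂ LN, with radius 5.1, so the center D sits 5.1 in from both sides at D = (26.6, 16.5). That places the tangent points at J = (31.7, 16.5) on SJ and L = (26.6, 21.6) on LN. Then |KJ| = |J − K| = 35.7.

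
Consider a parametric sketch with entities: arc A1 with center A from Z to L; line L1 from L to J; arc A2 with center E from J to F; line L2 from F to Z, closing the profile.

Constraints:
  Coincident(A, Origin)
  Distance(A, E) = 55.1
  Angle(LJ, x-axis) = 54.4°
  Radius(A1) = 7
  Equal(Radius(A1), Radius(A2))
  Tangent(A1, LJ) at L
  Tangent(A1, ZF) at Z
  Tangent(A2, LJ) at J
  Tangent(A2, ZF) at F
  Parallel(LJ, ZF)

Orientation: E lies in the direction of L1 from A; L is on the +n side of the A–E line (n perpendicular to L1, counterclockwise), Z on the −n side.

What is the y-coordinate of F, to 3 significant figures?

40.7

Tangency of A1 to both parallel lines with radius 7.0 puts L and Z at A ± 7.0·n: L = (-5.69, 4.07), Z = (5.69, -4.07). Equal radii place J and F the same way about E: J = E + 7.0·n = (26.4, 48.9), F = E − 7.0·n = (37.8, 40.7). So F.y = 40.7.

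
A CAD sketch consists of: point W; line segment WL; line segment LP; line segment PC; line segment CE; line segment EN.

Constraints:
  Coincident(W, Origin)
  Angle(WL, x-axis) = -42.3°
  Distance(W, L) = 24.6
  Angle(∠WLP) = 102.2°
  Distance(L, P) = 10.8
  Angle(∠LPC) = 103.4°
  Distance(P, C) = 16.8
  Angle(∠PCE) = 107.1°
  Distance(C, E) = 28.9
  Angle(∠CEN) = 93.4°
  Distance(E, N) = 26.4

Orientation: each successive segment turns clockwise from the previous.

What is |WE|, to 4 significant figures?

8.580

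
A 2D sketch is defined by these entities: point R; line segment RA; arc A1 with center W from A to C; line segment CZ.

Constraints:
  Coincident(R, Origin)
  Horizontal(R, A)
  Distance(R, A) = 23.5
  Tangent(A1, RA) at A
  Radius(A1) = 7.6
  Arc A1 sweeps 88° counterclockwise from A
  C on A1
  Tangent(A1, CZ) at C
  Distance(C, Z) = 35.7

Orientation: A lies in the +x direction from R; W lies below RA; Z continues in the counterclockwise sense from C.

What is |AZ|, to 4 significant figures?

43.91

R is at the origin; RA is horizontal with |RA| = 23.5 and A on the +x side, so A = (23.50, 0.000). Since A1 is tangent to RA there, WA ⟂ RA, so W = A + (0, -7.6) = (23.50, -7.600). On A1, A sits at bearing 90° from W; an 88° counterclockwise sweep puts C at bearing 178°, so C = W + 7.6·(cos 178°, sin 178°) = (15.90, -7.335). Tangency of A1 to CZ means the radius WC is perpendicular to CZ, so CZ runs along (−sin 178°, cos 178°); with |CZ| = 35.7, Z = (14.66, -43.01). Then |AZ| = |Z − A| = 43.91.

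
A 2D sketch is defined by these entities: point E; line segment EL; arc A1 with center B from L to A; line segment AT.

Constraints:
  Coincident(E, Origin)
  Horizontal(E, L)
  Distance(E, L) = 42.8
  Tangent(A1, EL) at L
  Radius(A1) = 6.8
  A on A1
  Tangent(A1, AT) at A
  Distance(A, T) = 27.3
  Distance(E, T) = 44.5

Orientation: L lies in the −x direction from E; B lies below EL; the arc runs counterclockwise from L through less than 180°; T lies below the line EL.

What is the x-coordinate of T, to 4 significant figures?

-30.71

Checks: ∠(BL, LE) = 90.00° ✓; |BL| = 6.800 ✓; |BA| = 6.800 ✓; ∠(BA, AT) = 90.00° ✓; |AT| = 27.30 ✓; |ET| = 44.50 ✓.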